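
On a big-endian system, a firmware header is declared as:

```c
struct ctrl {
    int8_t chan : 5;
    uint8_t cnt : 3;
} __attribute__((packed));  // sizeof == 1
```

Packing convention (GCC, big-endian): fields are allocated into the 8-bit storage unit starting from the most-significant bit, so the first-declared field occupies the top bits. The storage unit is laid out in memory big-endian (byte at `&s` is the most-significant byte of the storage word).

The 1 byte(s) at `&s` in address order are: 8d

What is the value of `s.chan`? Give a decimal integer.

-15

[0]=0x8d (big-endian) → word 0x8d
chan:5 @ bit 3 → (0x8d>>3)&0x1f = 0x11  ←
cnt:3 @ bit 0 → (0x8d>>0)&0x7 = 0x5
chan signed 5b, MSB=1: 17 - 32 = -15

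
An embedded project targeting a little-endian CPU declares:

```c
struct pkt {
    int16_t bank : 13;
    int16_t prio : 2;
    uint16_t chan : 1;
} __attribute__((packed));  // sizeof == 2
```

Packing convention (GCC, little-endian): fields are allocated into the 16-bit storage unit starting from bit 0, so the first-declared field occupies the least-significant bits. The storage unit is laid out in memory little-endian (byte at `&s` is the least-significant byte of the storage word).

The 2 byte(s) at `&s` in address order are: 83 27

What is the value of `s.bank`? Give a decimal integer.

[0]=0x83 [1]=0x27 (little-endian) → word 0x2783
bank [0+:13] = (word>>0) & 0x1fff = 1923  ←
prio [13+:2] = (word>>13) & 0x3 = 1
chan [15+:1] = (word>>15) & 0x1 = 0
bank signed 13b, MSB=0: value = 1923

1923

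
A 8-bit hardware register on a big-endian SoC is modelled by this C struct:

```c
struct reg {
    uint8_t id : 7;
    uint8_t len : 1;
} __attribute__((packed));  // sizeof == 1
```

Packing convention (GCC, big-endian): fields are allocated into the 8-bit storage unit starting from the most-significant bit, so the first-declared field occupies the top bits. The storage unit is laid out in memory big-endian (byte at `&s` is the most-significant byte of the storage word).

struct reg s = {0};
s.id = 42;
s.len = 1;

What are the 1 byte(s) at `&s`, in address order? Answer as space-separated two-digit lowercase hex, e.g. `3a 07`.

55

id (7b) val=42 bits=0x2a at bit 1: 0x54
len (1b) val=1 bits=0x1 at bit 0: 0x55
word = 0x55 → big-endian bytes:
  [0]=0x55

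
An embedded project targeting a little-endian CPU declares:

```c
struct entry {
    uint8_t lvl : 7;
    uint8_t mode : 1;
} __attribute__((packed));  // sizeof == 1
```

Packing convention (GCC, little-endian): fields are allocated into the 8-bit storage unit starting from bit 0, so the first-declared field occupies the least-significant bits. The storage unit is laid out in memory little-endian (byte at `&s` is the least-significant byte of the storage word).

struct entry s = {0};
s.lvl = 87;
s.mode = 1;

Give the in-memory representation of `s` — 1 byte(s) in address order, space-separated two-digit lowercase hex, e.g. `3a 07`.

d7

[0+:7] lvl=87 & 0x7f = 0x57; word=0x57
[7+:1] mode=1 & 0x1 = 0x1; word=0xd7
word = 0xd7 → little-endian bytes:
  [0]=0xd7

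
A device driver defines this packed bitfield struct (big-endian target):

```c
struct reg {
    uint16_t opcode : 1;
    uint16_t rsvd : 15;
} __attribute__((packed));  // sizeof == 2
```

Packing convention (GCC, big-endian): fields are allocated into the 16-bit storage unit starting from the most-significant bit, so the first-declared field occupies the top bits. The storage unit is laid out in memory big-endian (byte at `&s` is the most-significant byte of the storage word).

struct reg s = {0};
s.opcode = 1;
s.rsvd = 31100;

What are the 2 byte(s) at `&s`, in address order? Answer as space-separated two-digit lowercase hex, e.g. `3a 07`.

f9 7c

opcode:1 = 1 → 0x1 << 15 → word 0x8000
rsvd:15 = 31100 → 0x797c << 0 → word 0xf97c
word = 0xf97c → big-endian bytes:
  [0]=0xf9  [1]=0x7c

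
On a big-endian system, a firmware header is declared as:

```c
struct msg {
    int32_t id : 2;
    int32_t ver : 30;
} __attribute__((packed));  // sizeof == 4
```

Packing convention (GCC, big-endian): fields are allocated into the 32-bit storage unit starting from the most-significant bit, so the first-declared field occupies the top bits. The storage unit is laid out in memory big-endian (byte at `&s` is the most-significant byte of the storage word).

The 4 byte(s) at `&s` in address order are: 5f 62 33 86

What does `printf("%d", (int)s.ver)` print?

526529414

[0]=0x5f [1]=0x62 [2]=0x33 [3]=0x86 (big-endian) → word 0x5f623386
id [30+:2] = (word>>30) & 0x3 = 1
ver [0+:30] = (word>>0) & 0x3fffffff = 526529414  ←
ver signed 30b, MSB=0: value = 526529414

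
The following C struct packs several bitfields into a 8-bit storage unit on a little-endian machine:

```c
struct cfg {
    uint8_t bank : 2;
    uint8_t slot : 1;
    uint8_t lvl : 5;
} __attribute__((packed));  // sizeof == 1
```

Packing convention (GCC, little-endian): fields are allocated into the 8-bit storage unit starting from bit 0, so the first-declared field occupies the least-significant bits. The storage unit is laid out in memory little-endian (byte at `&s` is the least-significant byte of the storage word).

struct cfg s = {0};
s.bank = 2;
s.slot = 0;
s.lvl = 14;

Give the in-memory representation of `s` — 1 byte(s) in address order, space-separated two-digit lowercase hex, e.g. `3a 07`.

bank (2b) val=2 bits=0x2 at bit 0: 0x02
slot (1b) val=0 bits=0x0 at bit 2: 0x02
lvl (5b) val=14 bits=0xe at bit 3: 0x72
word = 0x72 → little-endian bytes:
  [0]=0x72

72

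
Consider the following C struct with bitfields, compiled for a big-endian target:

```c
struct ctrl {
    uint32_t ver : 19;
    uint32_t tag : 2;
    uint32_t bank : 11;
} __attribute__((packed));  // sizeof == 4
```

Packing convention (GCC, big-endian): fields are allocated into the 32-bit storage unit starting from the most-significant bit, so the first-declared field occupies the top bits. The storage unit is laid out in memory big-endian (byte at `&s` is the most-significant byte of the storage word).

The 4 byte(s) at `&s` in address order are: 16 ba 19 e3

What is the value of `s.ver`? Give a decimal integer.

[0]=0x16 [1]=0xba [2]=0x19 [3]=0xe3 (big-endian) → word 0x16ba19e3
ver [13+:19] = (word>>13) & 0x7ffff = 46544  ←
tag [11+:2] = (word>>11) & 0x3 = 3
bank [0+:11] = (word>>0) & 0x7ff = 483

46544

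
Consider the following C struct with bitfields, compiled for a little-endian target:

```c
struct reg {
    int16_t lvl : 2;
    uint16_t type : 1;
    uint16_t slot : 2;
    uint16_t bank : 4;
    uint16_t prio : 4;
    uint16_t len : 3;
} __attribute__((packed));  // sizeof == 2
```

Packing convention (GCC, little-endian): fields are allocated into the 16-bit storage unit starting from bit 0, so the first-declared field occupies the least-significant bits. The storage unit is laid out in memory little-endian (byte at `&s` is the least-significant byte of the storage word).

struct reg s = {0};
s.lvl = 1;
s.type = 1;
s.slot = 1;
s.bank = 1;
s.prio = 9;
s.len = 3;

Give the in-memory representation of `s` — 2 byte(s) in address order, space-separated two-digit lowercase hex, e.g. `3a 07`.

2d 72

[0+:2] lvl=1 & 0x3 = 0x1; word=0x0001
[2+:1] type=1 & 0x1 = 0x1; word=0x0005
[3+:2] slot=1 & 0x3 = 0x1; word=0x000d
[5+:4] bank=1 & 0xf = 0x1; word=0x002d
[9+:4] prio=9 & 0xf = 0x9; word=0x122d
[13+:3] len=3 & 0x7 = 0x3; word=0x722d
word = 0x722d → little-endian bytes:
  [0]=0x2d  [1]=0x72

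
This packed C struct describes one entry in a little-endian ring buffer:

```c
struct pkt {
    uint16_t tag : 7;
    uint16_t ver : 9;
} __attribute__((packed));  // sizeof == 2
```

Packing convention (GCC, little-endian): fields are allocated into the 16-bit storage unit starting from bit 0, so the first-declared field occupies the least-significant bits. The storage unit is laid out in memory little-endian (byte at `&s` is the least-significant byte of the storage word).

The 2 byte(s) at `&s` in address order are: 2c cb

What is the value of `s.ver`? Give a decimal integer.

[0]=0x2c [1]=0xcb (little-endian) → word 0xcb2c
tag:7 @ bit 0 → (0xcb2c>>0)&0x7f = 0x2c
ver:9 @ bit 7 → (0xcb2c>>7)&0x1ff = 0x196  ←

406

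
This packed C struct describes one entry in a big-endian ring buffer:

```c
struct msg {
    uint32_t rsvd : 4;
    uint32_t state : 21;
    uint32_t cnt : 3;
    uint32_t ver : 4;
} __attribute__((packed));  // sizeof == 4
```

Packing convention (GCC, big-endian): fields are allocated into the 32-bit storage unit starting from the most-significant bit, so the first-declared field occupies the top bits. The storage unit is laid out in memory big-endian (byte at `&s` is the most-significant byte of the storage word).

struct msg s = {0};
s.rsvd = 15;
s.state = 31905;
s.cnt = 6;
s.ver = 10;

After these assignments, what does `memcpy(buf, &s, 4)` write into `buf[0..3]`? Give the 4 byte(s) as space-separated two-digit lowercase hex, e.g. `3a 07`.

rsvd:4 = 15 → 0xf << 28 → word 0xf0000000
state:21 = 31905 → 0x7ca1 << 7 → word 0xf03e5080
cnt:3 = 6 → 0x6 << 4 → word 0xf03e50e0
ver:4 = 10 → 0xa << 0 → word 0xf03e50ea
word = 0xf03e50ea → big-endian bytes:
  [0]=0xf0  [1]=0x3e  [2]=0x50  [3]=0xea

f0 3e 50 ea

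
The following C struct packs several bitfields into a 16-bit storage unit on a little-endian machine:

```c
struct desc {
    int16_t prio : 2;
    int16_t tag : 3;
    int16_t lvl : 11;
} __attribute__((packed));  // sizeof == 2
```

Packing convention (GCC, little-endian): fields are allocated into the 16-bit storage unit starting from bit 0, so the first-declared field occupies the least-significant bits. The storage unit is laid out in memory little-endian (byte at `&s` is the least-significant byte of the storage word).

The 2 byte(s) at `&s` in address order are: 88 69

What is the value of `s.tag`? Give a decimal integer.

2

[0]=0x88 [1]=0x69 (little-endian) → word 0x6988
prio [0+:2] = (word>>0) & 0x3 = 0
tag [2+:3] = (word>>2) & 0x7 = 2  ←
lvl [5+:11] = (word>>5) & 0x7ff = 844
tag signed 3b, MSB=0: value = 2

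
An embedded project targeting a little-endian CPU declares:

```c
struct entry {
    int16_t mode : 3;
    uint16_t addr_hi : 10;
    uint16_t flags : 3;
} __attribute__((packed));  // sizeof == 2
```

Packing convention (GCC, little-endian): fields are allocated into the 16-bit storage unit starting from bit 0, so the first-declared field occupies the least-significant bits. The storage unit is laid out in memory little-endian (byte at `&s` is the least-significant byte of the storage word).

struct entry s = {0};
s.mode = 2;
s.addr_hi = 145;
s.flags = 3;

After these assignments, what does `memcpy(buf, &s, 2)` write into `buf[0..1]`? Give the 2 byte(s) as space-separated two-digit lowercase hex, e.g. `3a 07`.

8a 64

mode (3b) val=2 bits=0x2 at bit 0: 0x0002
addr_hi (10b) val=145 bits=0x91 at bit 3: 0x048a
flags (3b) val=3 bits=0x3 at bit 13: 0x648a
word = 0x648a → little-endian bytes:
  [0]=0x8a  [1]=0x64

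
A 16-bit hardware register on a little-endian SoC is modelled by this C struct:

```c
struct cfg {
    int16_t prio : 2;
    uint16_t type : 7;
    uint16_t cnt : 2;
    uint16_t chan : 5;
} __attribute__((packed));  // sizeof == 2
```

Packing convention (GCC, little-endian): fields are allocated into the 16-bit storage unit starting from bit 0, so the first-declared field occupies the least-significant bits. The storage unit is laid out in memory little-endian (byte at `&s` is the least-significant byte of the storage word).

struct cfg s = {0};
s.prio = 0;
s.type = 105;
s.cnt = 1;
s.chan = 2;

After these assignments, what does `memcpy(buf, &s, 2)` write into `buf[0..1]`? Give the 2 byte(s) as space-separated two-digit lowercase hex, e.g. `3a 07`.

a4 13

prio:2 = 0 → 0x0 << 0 → word 0x0000
type:7 = 105 → 0x69 << 2 → word 0x01a4
cnt:2 = 1 → 0x1 << 9 → word 0x03a4
chan:5 = 2 → 0x2 << 11 → word 0x13a4
word = 0x13a4 → little-endian bytes:
  [0]=0xa4  [1]=0x13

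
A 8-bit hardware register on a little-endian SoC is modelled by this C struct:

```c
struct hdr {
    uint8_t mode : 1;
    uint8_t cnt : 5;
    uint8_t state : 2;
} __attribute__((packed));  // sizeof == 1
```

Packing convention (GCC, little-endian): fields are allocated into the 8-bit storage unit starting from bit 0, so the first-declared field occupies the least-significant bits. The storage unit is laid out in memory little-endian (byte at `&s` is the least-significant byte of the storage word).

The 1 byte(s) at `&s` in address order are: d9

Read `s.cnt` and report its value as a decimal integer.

[0]=0xd9 (little-endian) → word 0xd9
mode:1 @ bit 0 → (0xd9>>0)&0x1 = 0x1
cnt:5 @ bit 1 → (0xd9>>1)&0x1f = 0xc  ←
state:2 @ bit 6 → (0xd9>>6)&0x3 = 0x3

12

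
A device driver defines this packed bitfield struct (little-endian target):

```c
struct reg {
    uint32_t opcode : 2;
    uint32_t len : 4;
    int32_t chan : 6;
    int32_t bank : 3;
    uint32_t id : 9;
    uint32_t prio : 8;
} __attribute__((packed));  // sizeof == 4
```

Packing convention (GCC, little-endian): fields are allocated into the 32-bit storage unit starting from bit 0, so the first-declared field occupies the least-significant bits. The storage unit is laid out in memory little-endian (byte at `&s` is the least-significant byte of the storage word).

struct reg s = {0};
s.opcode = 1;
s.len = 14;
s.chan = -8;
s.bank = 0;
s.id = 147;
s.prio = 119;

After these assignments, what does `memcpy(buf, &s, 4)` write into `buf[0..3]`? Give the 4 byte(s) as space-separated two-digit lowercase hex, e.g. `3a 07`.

[0+:2] opcode=1 & 0x3 = 0x1; word=0x00000001
[2+:4] len=14 & 0xf = 0xe; word=0x00000039
[6+:6] chan=-8 & 0x3f = 0x38; word=0x00000e39
[12+:3] bank=0 & 0x7 = 0x0; word=0x00000e39
[15+:9] id=147 & 0x1ff = 0x93; word=0x00498e39
[24+:8] prio=119 & 0xff = 0x77; word=0x77498e39
word = 0x77498e39 → little-endian bytes:
  [0]=0x39  [1]=0x8e  [2]=0x49  [3]=0x77

39 8e 49 77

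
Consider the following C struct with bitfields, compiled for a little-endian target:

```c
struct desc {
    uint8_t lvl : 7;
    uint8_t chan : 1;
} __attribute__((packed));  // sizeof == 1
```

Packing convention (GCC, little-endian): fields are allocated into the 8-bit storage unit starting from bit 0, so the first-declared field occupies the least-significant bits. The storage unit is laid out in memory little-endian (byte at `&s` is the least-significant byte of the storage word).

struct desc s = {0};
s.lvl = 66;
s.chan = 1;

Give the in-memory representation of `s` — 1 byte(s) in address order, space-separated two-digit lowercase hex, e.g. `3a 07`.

lvl (7b) val=66 bits=0x42 at bit 0: 0x42
chan (1b) val=1 bits=0x1 at bit 7: 0xc2
word = 0xc2 → little-endian bytes:
  [0]=0xc2

c2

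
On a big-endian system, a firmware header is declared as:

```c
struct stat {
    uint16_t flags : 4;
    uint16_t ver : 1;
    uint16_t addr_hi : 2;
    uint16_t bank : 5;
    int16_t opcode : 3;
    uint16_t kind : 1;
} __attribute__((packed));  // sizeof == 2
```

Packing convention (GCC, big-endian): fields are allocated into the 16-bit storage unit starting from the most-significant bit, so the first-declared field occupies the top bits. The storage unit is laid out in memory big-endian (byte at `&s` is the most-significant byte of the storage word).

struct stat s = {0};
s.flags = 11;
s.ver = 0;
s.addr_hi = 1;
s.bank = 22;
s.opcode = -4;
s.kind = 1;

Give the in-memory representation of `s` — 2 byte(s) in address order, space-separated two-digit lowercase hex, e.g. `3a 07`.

flags (4b) val=11 bits=0xb at bit 12: 0xb000
ver (1b) val=0 bits=0x0 at bit 11: 0xb000
addr_hi (2b) val=1 bits=0x1 at bit 9: 0xb200
bank (5b) val=22 bits=0x16 at bit 4: 0xb360
opcode (3b) val=-4 bits=0x4 at bit 1: 0xb368
kind (1b) val=1 bits=0x1 at bit 0: 0xb369
word = 0xb369 → big-endian bytes:
  [0]=0xb3  [1]=0x69

b3 69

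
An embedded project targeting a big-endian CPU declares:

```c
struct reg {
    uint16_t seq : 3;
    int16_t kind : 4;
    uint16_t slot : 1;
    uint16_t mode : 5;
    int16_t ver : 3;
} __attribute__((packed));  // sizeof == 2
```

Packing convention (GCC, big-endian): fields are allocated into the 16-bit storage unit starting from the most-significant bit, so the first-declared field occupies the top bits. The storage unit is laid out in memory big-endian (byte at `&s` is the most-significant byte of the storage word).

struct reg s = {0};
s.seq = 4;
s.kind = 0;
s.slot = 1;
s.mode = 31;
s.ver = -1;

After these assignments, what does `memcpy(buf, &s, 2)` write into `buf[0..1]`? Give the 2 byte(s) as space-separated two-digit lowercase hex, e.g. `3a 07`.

seq (3b) val=4 bits=0x4 at bit 13: 0x8000
kind (4b) val=0 bits=0x0 at bit 9: 0x8000
slot (1b) val=1 bits=0x1 at bit 8: 0x8100
mode (5b) val=31 bits=0x1f at bit 3: 0x81f8
ver (3b) val=-1 bits=0x7 at bit 0: 0x81ff
word = 0x81ff → big-endian bytes:
  [0]=0x81  [1]=0xff

81 ff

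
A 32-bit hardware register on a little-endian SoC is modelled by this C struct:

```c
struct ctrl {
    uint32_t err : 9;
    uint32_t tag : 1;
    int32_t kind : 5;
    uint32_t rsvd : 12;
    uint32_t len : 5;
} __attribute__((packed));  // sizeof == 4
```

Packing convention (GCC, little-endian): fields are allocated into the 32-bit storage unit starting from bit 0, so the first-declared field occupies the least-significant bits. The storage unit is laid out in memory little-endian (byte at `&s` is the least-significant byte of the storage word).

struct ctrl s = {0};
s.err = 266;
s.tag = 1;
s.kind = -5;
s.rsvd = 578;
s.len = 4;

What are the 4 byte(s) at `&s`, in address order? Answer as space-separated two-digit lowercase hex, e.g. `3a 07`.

0a 6f 21 21

[0+:9] err=266 & 0x1ff = 0x10a; word=0x0000010a
[9+:1] tag=1 & 0x1 = 0x1; word=0x0000030a
[10+:5] kind=-5 & 0x1f = 0x1b; word=0x00006f0a
[15+:12] rsvd=578 & 0xfff = 0x242; word=0x01216f0a
[27+:5] len=4 & 0x1f = 0x4; word=0x21216f0a
word = 0x21216f0a → little-endian bytes:
  [0]=0x0a  [1]=0x6f  [2]=0x21  [3]=0x21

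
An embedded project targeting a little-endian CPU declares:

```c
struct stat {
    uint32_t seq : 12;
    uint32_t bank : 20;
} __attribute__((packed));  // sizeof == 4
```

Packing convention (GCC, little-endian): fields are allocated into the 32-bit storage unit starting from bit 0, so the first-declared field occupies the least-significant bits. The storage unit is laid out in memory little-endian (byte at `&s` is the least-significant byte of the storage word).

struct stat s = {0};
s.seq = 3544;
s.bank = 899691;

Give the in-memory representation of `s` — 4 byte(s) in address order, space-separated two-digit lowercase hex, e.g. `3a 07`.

seq:12 = 3544 → 0xdd8 << 0 → word 0x00000dd8
bank:20 = 899691 → 0xdba6b << 12 → word 0xdba6bdd8
word = 0xdba6bdd8 → little-endian bytes:
  [0]=0xd8  [1]=0xbd  [2]=0xa6  [3]=0xdb

d8 bd a6 db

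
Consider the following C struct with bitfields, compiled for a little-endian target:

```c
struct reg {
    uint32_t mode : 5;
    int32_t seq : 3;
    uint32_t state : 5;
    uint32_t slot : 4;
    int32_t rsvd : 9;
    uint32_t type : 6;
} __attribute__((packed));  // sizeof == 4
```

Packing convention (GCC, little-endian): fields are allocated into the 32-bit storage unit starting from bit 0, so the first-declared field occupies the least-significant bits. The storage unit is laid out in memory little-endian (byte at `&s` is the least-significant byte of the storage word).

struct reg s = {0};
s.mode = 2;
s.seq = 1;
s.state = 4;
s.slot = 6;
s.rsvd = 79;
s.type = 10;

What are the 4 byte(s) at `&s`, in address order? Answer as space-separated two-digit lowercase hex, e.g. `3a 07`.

mode (5b) val=2 bits=0x2 at bit 0: 0x00000002
seq (3b) val=1 bits=0x1 at bit 5: 0x00000022
state (5b) val=4 bits=0x4 at bit 8: 0x00000422
slot (4b) val=6 bits=0x6 at bit 13: 0x0000c422
rsvd (9b) val=79 bits=0x4f at bit 17: 0x009ec422
type (6b) val=10 bits=0xa at bit 26: 0x289ec422
word = 0x289ec422 → little-endian bytes:
  [0]=0x22  [1]=0xc4  [2]=0x9e  [3]=0x28

22 c4 9e 28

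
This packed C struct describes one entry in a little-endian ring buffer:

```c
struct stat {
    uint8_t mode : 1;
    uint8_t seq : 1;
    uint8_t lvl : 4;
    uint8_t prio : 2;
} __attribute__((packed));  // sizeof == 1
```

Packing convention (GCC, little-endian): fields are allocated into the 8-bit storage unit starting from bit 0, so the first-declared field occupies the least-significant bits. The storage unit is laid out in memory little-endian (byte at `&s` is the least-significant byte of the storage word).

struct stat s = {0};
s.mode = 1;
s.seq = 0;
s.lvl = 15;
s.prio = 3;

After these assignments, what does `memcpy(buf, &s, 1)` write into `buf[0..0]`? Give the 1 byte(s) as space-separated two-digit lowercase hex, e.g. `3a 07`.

fd

mode:1 = 1 → 0x1 << 0 → word 0x01
seq:1 = 0 → 0x0 << 1 → word 0x01
lvl:4 = 15 → 0xf << 2 → word 0x3d
prio:2 = 3 → 0x3 << 6 → word 0xfd
word = 0xfd → little-endian bytes:
  [0]=0xfd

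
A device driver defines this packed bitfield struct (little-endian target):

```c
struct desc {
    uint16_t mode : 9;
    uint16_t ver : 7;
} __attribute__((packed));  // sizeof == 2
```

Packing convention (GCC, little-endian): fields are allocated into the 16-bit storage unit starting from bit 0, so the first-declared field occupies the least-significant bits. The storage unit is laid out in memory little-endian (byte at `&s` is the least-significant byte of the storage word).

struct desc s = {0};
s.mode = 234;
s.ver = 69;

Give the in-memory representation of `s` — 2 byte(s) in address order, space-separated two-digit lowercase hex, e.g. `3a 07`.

mode:9 = 234 → 0xea << 0 → word 0x00ea
ver:7 = 69 → 0x45 << 9 → word 0x8aea
word = 0x8aea → little-endian bytes:
  [0]=0xea  [1]=0x8a

ea 8a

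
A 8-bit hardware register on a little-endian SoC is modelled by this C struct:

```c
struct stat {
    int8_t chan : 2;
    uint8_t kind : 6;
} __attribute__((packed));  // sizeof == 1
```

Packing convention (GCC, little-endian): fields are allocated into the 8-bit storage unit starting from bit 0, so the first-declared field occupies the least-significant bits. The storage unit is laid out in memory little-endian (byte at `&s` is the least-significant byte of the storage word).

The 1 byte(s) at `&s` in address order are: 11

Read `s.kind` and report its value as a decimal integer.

[0]=0x11 (little-endian) → word 0x11
chan [0+:2] = (word>>0) & 0x3 = 1
kind [2+:6] = (word>>2) & 0x3f = 4  ←

4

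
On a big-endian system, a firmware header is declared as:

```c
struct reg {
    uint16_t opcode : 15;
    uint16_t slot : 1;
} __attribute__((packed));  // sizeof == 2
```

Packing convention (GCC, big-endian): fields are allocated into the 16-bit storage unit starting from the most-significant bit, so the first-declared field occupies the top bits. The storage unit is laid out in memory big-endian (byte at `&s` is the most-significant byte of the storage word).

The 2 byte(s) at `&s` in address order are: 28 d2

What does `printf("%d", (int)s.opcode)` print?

[0]=0x28 [1]=0xd2 (big-endian) → word 0x28d2
opcode [1+:15] = (word>>1) & 0x7fff = 5225  ←
slot [0+:1] = (word>>0) & 0x1 = 0

5225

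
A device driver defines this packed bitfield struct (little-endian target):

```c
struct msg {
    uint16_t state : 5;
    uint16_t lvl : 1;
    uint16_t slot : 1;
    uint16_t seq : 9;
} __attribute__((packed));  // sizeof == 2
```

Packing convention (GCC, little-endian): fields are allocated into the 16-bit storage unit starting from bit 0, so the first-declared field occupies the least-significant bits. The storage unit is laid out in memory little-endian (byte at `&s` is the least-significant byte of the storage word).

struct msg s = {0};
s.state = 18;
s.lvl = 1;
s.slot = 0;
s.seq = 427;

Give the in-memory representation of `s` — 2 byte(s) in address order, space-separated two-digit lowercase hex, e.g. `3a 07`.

b2 d5

[0+:5] state=18 & 0x1f = 0x12; word=0x0012
[5+:1] lvl=1 & 0x1 = 0x1; word=0x0032
[6+:1] slot=0 & 0x1 = 0x0; word=0x0032
[7+:9] seq=427 & 0x1ff = 0x1ab; word=0xd5b2
word = 0xd5b2 → little-endian bytes:
  [0]=0xb2  [1]=0xd5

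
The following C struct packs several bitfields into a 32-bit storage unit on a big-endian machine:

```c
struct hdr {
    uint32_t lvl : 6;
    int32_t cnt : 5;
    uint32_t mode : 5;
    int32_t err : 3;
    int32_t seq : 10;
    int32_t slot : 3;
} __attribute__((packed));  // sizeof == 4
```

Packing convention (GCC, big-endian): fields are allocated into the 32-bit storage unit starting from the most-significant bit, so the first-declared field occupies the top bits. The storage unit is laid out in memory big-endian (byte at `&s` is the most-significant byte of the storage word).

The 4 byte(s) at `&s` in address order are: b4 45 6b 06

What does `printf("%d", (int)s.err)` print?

[0]=0xb4 [1]=0x45 [2]=0x6b [3]=0x06 (big-endian) → word 0xb4456b06
lvl [26+:6] = (word>>26) & 0x3f = 45
cnt [21+:5] = (word>>21) & 0x1f = 2
mode [16+:5] = (word>>16) & 0x1f = 5
err [13+:3] = (word>>13) & 0x7 = 3  ←
seq [3+:10] = (word>>3) & 0x3ff = 352
slot [0+:3] = (word>>0) & 0x7 = 6
err signed 3b, MSB=0: value = 3

3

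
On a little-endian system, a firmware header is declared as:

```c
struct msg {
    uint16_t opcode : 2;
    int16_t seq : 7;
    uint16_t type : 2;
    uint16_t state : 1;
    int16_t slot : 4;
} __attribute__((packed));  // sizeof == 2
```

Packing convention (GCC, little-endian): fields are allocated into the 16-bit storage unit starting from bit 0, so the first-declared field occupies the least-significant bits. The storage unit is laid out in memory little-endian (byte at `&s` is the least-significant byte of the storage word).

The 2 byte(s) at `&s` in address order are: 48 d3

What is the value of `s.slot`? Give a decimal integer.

[0]=0x48 [1]=0xd3 (little-endian) → word 0xd348
opcode [0+:2] = (word>>0) & 0x3 = 0
seq [2+:7] = (word>>2) & 0x7f = 82
type [9+:2] = (word>>9) & 0x3 = 1
state [11+:1] = (word>>11) & 0x1 = 0
slot [12+:4] = (word>>12) & 0xf = 13  ←
slot signed 4b, MSB=1: 13 - 16 = -3

-3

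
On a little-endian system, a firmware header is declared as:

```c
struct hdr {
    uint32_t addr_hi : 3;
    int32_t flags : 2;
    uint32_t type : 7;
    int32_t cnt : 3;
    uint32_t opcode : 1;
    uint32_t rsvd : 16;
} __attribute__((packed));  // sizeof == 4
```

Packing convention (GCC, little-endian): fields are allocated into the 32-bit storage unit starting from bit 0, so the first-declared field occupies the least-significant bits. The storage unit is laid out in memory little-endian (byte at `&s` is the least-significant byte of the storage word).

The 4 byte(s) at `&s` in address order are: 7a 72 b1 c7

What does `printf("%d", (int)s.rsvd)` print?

[0]=0x7a [1]=0x72 [2]=0xb1 [3]=0xc7 (little-endian) → word 0xc7b1727a
addr_hi [0+:3] = (word>>0) & 0x7 = 2
flags [3+:2] = (word>>3) & 0x3 = 3
type [5+:7] = (word>>5) & 0x7f = 19
cnt [12+:3] = (word>>12) & 0x7 = 7
opcode [15+:1] = (word>>15) & 0x1 = 0
rsvd [16+:16] = (word>>16) & 0xffff = 51121  ←

51121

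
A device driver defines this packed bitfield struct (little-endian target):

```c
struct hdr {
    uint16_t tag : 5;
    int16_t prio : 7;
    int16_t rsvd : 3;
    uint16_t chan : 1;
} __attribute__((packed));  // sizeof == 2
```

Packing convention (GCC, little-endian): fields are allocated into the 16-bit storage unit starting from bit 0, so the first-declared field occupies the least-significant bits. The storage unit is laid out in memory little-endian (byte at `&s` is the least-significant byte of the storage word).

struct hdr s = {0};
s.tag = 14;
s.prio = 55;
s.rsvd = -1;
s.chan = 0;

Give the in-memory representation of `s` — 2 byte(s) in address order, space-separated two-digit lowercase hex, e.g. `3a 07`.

tag:5 = 14 → 0xe << 0 → word 0x000e
prio:7 = 55 → 0x37 << 5 → word 0x06ee
rsvd:3 = -1 → 0x7 << 12 → word 0x76ee
chan:1 = 0 → 0x0 << 15 → word 0x76ee
word = 0x76ee → little-endian bytes:
  [0]=0xee  [1]=0x76

ee 76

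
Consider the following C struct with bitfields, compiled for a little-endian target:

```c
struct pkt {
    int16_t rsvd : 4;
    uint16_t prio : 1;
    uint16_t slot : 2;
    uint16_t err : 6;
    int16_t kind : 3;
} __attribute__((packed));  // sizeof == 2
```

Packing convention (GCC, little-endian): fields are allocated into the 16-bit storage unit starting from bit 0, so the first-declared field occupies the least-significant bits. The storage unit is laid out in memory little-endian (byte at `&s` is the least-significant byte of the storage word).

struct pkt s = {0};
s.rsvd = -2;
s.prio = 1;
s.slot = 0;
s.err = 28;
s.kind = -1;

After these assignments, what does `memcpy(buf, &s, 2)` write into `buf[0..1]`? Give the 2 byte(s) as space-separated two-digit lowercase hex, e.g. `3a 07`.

1e ee

rsvd:4 = -2 → 0xe << 0 → word 0x000e
prio:1 = 1 → 0x1 << 4 → word 0x001e
slot:2 = 0 → 0x0 << 5 → word 0x001e
err:6 = 28 → 0x1c << 7 → word 0x0e1e
kind:3 = -1 → 0x7 << 13 → word 0xee1e
word = 0xee1e → little-endian bytes:
  [0]=0x1e  [1]=0xee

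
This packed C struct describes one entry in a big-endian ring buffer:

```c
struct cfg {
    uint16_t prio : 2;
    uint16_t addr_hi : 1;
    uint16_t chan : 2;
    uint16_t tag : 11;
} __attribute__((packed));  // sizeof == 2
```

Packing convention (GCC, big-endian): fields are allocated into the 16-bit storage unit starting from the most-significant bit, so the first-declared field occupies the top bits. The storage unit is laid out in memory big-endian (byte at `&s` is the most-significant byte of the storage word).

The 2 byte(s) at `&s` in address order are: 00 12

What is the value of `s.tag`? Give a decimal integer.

[0]=0x00 [1]=0x12 (big-endian) → word 0x0012
prio:2 @ bit 14 → (0x0012>>14)&0x3 = 0x0
addr_hi:1 @ bit 13 → (0x0012>>13)&0x1 = 0x0
chan:2 @ bit 11 → (0x0012>>11)&0x3 = 0x0
tag:11 @ bit 0 → (0x0012>>0)&0x7ff = 0x12  ←

18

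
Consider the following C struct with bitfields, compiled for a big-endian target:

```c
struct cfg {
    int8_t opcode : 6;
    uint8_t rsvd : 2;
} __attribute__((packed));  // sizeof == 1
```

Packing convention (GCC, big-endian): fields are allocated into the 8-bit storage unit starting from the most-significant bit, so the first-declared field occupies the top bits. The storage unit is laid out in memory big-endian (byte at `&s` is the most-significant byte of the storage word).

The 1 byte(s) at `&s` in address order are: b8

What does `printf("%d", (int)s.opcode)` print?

-18

[0]=0xb8 (big-endian) → word 0xb8
opcode:6 @ bit 2 → (0xb8>>2)&0x3f = 0x2e  ←
rsvd:2 @ bit 0 → (0xb8>>0)&0x3 = 0x0
opcode signed 6b, MSB=1: 46 - 64 = -18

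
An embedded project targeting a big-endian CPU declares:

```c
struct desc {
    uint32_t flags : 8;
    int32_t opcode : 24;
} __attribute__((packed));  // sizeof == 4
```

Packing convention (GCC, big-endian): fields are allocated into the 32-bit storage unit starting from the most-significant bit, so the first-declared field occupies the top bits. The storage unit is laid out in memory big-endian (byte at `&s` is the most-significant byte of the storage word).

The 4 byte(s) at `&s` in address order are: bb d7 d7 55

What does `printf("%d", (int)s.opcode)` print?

-2631851

[0]=0xbb [1]=0xd7 [2]=0xd7 [3]=0x55 (big-endian) → word 0xbbd7d755
flags:8 @ bit 24 → (0xbbd7d755>>24)&0xff = 0xbb
opcode:24 @ bit 0 → (0xbbd7d755>>0)&0xffffff = 0xd7d755  ←
opcode signed 24b, MSB=1: 14145365 - 16777216 = -2631851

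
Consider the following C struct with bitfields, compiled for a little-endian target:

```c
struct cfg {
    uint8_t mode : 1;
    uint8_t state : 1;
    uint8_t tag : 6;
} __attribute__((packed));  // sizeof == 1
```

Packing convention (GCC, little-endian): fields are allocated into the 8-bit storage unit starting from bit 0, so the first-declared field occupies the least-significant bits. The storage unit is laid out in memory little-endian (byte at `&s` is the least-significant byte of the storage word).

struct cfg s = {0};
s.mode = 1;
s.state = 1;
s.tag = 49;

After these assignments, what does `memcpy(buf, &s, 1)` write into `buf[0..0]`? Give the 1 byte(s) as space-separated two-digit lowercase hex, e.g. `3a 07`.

[0+:1] mode=1 & 0x1 = 0x1; word=0x01
[1+:1] state=1 & 0x1 = 0x1; word=0x03
[2+:6] tag=49 & 0x3f = 0x31; word=0xc7
word = 0xc7 → little-endian bytes:
  [0]=0xc7

c7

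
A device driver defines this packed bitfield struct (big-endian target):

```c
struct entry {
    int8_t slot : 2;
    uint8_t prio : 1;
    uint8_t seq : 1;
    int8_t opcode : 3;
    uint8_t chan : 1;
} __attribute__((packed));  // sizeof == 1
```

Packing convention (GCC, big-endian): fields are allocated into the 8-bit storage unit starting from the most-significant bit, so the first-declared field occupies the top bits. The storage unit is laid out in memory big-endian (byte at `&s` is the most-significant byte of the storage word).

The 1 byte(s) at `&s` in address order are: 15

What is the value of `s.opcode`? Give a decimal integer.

2

[0]=0x15 (big-endian) → word 0x15
slot [6+:2] = (word>>6) & 0x3 = 0
prio [5+:1] = (word>>5) & 0x1 = 0
seq [4+:1] = (word>>4) & 0x1 = 1
opcode [1+:3] = (word>>1) & 0x7 = 2  ←
chan [0+:1] = (word>>0) & 0x1 = 1
opcode signed 3b, MSB=0: value = 2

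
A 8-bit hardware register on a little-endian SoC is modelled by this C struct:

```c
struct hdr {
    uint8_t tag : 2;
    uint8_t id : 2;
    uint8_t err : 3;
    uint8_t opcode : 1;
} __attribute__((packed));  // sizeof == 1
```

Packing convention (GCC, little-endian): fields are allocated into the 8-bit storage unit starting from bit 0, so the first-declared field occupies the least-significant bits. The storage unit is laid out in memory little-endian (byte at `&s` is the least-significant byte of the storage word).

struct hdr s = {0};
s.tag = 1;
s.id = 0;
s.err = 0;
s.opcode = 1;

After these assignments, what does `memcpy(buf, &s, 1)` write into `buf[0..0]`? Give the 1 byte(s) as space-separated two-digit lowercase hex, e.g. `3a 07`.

81

tag:2 = 1 → 0x1 << 0 → word 0x01
id:2 = 0 → 0x0 << 2 → word 0x01
err:3 = 0 → 0x0 << 4 → word 0x01
opcode:1 = 1 → 0x1 << 7 → word 0x81
word = 0x81 → little-endian bytes:
  [0]=0x81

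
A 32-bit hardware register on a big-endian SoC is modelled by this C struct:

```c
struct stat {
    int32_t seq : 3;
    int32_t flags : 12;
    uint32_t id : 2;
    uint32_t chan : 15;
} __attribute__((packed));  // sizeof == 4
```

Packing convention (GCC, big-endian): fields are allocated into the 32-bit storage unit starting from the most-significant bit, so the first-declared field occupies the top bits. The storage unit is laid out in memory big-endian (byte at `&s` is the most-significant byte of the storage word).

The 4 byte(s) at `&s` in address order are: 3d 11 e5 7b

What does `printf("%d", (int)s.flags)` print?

-376

[0]=0x3d [1]=0x11 [2]=0xe5 [3]=0x7b (big-endian) → word 0x3d11e57b
seq [29+:3] = (word>>29) & 0x7 = 1
flags [17+:12] = (word>>17) & 0xfff = 3720  ←
id [15+:2] = (word>>15) & 0x3 = 3
chan [0+:15] = (word>>0) & 0x7fff = 25979
flags signed 12b, MSB=1: 3720 - 4096 = -376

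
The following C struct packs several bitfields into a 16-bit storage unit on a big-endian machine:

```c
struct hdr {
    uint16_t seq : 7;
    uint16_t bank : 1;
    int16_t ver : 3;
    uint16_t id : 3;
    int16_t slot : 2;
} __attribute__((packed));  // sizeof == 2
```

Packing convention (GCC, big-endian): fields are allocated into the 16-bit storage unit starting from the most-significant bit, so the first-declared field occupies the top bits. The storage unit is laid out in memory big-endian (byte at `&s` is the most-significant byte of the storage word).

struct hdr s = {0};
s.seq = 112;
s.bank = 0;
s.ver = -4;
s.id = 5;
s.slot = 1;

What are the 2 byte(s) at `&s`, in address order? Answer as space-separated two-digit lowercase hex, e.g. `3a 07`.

[9+:7] seq=112 & 0x7f = 0x70; word=0xe000
[8+:1] bank=0 & 0x1 = 0x0; word=0xe000
[5+:3] ver=-4 & 0x7 = 0x4; word=0xe080
[2+:3] id=5 & 0x7 = 0x5; word=0xe094
[0+:2] slot=1 & 0x3 = 0x1; word=0xe095
word = 0xe095 → big-endian bytes:
  [0]=0xe0  [1]=0x95

e0 95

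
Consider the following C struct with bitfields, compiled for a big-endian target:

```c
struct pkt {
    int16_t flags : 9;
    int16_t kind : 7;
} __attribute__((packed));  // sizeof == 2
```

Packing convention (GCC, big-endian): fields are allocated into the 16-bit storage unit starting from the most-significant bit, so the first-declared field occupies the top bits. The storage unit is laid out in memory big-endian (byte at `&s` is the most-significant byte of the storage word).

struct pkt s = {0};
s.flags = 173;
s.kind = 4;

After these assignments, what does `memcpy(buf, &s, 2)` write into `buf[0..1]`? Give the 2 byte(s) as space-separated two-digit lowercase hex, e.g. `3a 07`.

flags (9b) val=173 bits=0xad at bit 7: 0x5680
kind (7b) val=4 bits=0x4 at bit 0: 0x5684
word = 0x5684 → big-endian bytes:
  [0]=0x56  [1]=0x84

56 84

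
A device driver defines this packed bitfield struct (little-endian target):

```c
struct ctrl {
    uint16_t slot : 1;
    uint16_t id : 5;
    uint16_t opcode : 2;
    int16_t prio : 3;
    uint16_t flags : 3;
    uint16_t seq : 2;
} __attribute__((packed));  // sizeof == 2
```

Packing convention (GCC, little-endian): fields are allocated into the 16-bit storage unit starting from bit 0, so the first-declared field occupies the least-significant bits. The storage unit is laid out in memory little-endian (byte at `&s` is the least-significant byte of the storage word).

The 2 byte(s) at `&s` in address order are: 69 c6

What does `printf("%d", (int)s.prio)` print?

[0]=0x69 [1]=0xc6 (little-endian) → word 0xc669
slot:1 @ bit 0 → (0xc669>>0)&0x1 = 0x1
id:5 @ bit 1 → (0xc669>>1)&0x1f = 0x14
opcode:2 @ bit 6 → (0xc669>>6)&0x3 = 0x1
prio:3 @ bit 8 → (0xc669>>8)&0x7 = 0x6  ←
flags:3 @ bit 11 → (0xc669>>11)&0x7 = 0x0
seq:2 @ bit 14 → (0xc669>>14)&0x3 = 0x3
prio signed 3b, MSB=1: 6 - 8 = -2

-2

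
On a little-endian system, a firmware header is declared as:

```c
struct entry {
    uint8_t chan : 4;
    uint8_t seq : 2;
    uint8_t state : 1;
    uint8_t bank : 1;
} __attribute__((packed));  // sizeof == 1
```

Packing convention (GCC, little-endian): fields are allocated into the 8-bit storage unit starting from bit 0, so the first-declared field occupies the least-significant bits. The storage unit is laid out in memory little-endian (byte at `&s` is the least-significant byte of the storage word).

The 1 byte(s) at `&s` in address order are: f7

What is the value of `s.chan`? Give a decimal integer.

[0]=0xf7 (little-endian) → word 0xf7
chan [0+:4] = (word>>0) & 0xf = 7  ←
seq [4+:2] = (word>>4) & 0x3 = 3
state [6+:1] = (word>>6) & 0x1 = 1
bank [7+:1] = (word>>7) & 0x1 = 1

7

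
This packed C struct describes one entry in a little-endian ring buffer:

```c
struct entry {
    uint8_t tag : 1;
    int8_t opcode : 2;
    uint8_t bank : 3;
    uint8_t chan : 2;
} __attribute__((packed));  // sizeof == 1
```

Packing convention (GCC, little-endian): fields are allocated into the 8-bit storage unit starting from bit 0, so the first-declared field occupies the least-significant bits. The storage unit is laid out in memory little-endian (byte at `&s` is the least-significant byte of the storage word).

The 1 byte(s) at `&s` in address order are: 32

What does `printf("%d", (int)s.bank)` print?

[0]=0x32 (little-endian) → word 0x32
tag:1 @ bit 0 → (0x32>>0)&0x1 = 0x0
opcode:2 @ bit 1 → (0x32>>1)&0x3 = 0x1
bank:3 @ bit 3 → (0x32>>3)&0x7 = 0x6  ←
chan:2 @ bit 6 → (0x32>>6)&0x3 = 0x0

6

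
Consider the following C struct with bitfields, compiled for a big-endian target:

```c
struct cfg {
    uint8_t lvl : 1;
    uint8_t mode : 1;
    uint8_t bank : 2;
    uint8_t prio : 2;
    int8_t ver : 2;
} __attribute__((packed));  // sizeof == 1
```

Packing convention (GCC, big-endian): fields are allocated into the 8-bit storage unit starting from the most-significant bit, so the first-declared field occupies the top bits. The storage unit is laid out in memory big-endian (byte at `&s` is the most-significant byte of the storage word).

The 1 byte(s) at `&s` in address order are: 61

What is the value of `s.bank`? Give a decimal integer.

[0]=0x61 (big-endian) → word 0x61
lvl:1 @ bit 7 → (0x61>>7)&0x1 = 0x0
mode:1 @ bit 6 → (0x61>>6)&0x1 = 0x1
bank:2 @ bit 4 → (0x61>>4)&0x3 = 0x2  ←
prio:2 @ bit 2 → (0x61>>2)&0x3 = 0x0
ver:2 @ bit 0 → (0x61>>0)&0x3 = 0x1

2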